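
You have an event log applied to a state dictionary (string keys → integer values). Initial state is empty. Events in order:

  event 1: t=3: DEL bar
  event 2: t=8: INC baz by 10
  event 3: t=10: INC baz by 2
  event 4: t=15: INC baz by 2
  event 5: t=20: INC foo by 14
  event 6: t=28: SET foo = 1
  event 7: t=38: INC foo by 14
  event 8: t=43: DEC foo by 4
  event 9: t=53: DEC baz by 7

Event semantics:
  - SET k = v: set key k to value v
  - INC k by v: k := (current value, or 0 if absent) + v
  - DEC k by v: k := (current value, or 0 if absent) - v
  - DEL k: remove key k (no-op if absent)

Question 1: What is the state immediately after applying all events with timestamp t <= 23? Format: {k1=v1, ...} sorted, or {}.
Answer: {baz=14, foo=14}

Derivation:
Apply events with t <= 23 (5 events):
  after event 1 (t=3: DEL bar): {}
  after event 2 (t=8: INC baz by 10): {baz=10}
  after event 3 (t=10: INC baz by 2): {baz=12}
  after event 4 (t=15: INC baz by 2): {baz=14}
  after event 5 (t=20: INC foo by 14): {baz=14, foo=14}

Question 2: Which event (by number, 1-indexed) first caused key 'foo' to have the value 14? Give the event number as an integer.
Looking for first event where foo becomes 14:
  event 5: foo (absent) -> 14  <-- first match

Answer: 5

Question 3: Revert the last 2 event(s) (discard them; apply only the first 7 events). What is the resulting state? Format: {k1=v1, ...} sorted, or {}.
Answer: {baz=14, foo=15}

Derivation:
Keep first 7 events (discard last 2):
  after event 1 (t=3: DEL bar): {}
  after event 2 (t=8: INC baz by 10): {baz=10}
  after event 3 (t=10: INC baz by 2): {baz=12}
  after event 4 (t=15: INC baz by 2): {baz=14}
  after event 5 (t=20: INC foo by 14): {baz=14, foo=14}
  after event 6 (t=28: SET foo = 1): {baz=14, foo=1}
  after event 7 (t=38: INC foo by 14): {baz=14, foo=15}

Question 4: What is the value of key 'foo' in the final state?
Answer: 11

Derivation:
Track key 'foo' through all 9 events:
  event 1 (t=3: DEL bar): foo unchanged
  event 2 (t=8: INC baz by 10): foo unchanged
  event 3 (t=10: INC baz by 2): foo unchanged
  event 4 (t=15: INC baz by 2): foo unchanged
  event 5 (t=20: INC foo by 14): foo (absent) -> 14
  event 6 (t=28: SET foo = 1): foo 14 -> 1
  event 7 (t=38: INC foo by 14): foo 1 -> 15
  event 8 (t=43: DEC foo by 4): foo 15 -> 11
  event 9 (t=53: DEC baz by 7): foo unchanged
Final: foo = 11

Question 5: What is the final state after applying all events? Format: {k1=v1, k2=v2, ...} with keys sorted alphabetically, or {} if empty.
  after event 1 (t=3: DEL bar): {}
  after event 2 (t=8: INC baz by 10): {baz=10}
  after event 3 (t=10: INC baz by 2): {baz=12}
  after event 4 (t=15: INC baz by 2): {baz=14}
  after event 5 (t=20: INC foo by 14): {baz=14, foo=14}
  after event 6 (t=28: SET foo = 1): {baz=14, foo=1}
  after event 7 (t=38: INC foo by 14): {baz=14, foo=15}
  after event 8 (t=43: DEC foo by 4): {baz=14, foo=11}
  after event 9 (t=53: DEC baz by 7): {baz=7, foo=11}

Answer: {baz=7, foo=11}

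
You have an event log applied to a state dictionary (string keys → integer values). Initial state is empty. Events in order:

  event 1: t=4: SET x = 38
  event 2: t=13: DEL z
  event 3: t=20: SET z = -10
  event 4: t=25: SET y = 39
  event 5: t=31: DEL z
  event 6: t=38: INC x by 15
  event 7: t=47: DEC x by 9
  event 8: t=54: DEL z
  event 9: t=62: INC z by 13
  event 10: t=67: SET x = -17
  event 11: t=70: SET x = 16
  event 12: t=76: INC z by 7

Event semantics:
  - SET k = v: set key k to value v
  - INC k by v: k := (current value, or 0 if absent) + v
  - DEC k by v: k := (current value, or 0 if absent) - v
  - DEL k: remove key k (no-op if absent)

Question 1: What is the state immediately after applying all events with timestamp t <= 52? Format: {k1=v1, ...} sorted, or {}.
Answer: {x=44, y=39}

Derivation:
Apply events with t <= 52 (7 events):
  after event 1 (t=4: SET x = 38): {x=38}
  after event 2 (t=13: DEL z): {x=38}
  after event 3 (t=20: SET z = -10): {x=38, z=-10}
  after event 4 (t=25: SET y = 39): {x=38, y=39, z=-10}
  after event 5 (t=31: DEL z): {x=38, y=39}
  after event 6 (t=38: INC x by 15): {x=53, y=39}
  after event 7 (t=47: DEC x by 9): {x=44, y=39}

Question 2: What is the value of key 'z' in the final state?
Answer: 20

Derivation:
Track key 'z' through all 12 events:
  event 1 (t=4: SET x = 38): z unchanged
  event 2 (t=13: DEL z): z (absent) -> (absent)
  event 3 (t=20: SET z = -10): z (absent) -> -10
  event 4 (t=25: SET y = 39): z unchanged
  event 5 (t=31: DEL z): z -10 -> (absent)
  event 6 (t=38: INC x by 15): z unchanged
  event 7 (t=47: DEC x by 9): z unchanged
  event 8 (t=54: DEL z): z (absent) -> (absent)
  event 9 (t=62: INC z by 13): z (absent) -> 13
  event 10 (t=67: SET x = -17): z unchanged
  event 11 (t=70: SET x = 16): z unchanged
  event 12 (t=76: INC z by 7): z 13 -> 20
Final: z = 20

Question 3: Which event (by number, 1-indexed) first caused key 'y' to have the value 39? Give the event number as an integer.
Looking for first event where y becomes 39:
  event 4: y (absent) -> 39  <-- first match

Answer: 4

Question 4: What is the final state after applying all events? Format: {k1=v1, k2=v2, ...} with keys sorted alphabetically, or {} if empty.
  after event 1 (t=4: SET x = 38): {x=38}
  after event 2 (t=13: DEL z): {x=38}
  after event 3 (t=20: SET z = -10): {x=38, z=-10}
  after event 4 (t=25: SET y = 39): {x=38, y=39, z=-10}
  after event 5 (t=31: DEL z): {x=38, y=39}
  after event 6 (t=38: INC x by 15): {x=53, y=39}
  after event 7 (t=47: DEC x by 9): {x=44, y=39}
  after event 8 (t=54: DEL z): {x=44, y=39}
  after event 9 (t=62: INC z by 13): {x=44, y=39, z=13}
  after event 10 (t=67: SET x = -17): {x=-17, y=39, z=13}
  after event 11 (t=70: SET x = 16): {x=16, y=39, z=13}
  after event 12 (t=76: INC z by 7): {x=16, y=39, z=20}

Answer: {x=16, y=39, z=20}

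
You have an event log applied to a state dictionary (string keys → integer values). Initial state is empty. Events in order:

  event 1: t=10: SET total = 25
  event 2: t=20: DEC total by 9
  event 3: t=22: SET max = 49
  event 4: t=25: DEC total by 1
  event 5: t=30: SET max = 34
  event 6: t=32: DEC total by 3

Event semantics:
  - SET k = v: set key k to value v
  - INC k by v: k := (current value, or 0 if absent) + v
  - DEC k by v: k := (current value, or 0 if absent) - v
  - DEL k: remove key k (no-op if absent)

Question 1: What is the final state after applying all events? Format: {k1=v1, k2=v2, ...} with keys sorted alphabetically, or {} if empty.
Answer: {max=34, total=12}

Derivation:
  after event 1 (t=10: SET total = 25): {total=25}
  after event 2 (t=20: DEC total by 9): {total=16}
  after event 3 (t=22: SET max = 49): {max=49, total=16}
  after event 4 (t=25: DEC total by 1): {max=49, total=15}
  after event 5 (t=30: SET max = 34): {max=34, total=15}
  after event 6 (t=32: DEC total by 3): {max=34, total=12}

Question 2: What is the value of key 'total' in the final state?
Answer: 12

Derivation:
Track key 'total' through all 6 events:
  event 1 (t=10: SET total = 25): total (absent) -> 25
  event 2 (t=20: DEC total by 9): total 25 -> 16
  event 3 (t=22: SET max = 49): total unchanged
  event 4 (t=25: DEC total by 1): total 16 -> 15
  event 5 (t=30: SET max = 34): total unchanged
  event 6 (t=32: DEC total by 3): total 15 -> 12
Final: total = 12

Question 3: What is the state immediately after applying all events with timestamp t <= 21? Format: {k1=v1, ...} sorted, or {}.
Apply events with t <= 21 (2 events):
  after event 1 (t=10: SET total = 25): {total=25}
  after event 2 (t=20: DEC total by 9): {total=16}

Answer: {total=16}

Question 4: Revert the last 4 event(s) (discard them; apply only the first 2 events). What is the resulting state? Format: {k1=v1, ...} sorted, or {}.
Answer: {total=16}

Derivation:
Keep first 2 events (discard last 4):
  after event 1 (t=10: SET total = 25): {total=25}
  after event 2 (t=20: DEC total by 9): {total=16}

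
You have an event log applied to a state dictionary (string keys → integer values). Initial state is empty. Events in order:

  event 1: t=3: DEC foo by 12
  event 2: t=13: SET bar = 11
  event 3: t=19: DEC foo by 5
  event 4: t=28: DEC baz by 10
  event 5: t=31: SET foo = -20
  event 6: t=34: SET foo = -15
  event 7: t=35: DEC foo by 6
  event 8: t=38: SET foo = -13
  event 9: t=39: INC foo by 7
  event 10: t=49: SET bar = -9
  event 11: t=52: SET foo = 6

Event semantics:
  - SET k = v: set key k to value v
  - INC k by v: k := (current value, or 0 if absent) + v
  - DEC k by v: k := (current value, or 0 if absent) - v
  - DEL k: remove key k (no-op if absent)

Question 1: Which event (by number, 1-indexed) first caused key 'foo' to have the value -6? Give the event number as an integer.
Looking for first event where foo becomes -6:
  event 1: foo = -12
  event 2: foo = -12
  event 3: foo = -17
  event 4: foo = -17
  event 5: foo = -20
  event 6: foo = -15
  event 7: foo = -21
  event 8: foo = -13
  event 9: foo -13 -> -6  <-- first match

Answer: 9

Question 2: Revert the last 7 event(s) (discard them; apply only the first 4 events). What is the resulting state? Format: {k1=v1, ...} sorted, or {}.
Answer: {bar=11, baz=-10, foo=-17}

Derivation:
Keep first 4 events (discard last 7):
  after event 1 (t=3: DEC foo by 12): {foo=-12}
  after event 2 (t=13: SET bar = 11): {bar=11, foo=-12}
  after event 3 (t=19: DEC foo by 5): {bar=11, foo=-17}
  after event 4 (t=28: DEC baz by 10): {bar=11, baz=-10, foo=-17}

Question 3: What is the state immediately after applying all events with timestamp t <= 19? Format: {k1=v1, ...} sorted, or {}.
Apply events with t <= 19 (3 events):
  after event 1 (t=3: DEC foo by 12): {foo=-12}
  after event 2 (t=13: SET bar = 11): {bar=11, foo=-12}
  after event 3 (t=19: DEC foo by 5): {bar=11, foo=-17}

Answer: {bar=11, foo=-17}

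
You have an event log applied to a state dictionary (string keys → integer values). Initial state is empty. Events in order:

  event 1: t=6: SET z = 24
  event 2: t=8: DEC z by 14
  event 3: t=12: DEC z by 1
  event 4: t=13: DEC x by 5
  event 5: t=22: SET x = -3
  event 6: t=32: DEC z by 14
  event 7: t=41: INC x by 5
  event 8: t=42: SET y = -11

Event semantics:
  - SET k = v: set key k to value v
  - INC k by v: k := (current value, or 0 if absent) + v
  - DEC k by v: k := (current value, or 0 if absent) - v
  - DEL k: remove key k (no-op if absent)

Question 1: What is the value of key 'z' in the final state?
Track key 'z' through all 8 events:
  event 1 (t=6: SET z = 24): z (absent) -> 24
  event 2 (t=8: DEC z by 14): z 24 -> 10
  event 3 (t=12: DEC z by 1): z 10 -> 9
  event 4 (t=13: DEC x by 5): z unchanged
  event 5 (t=22: SET x = -3): z unchanged
  event 6 (t=32: DEC z by 14): z 9 -> -5
  event 7 (t=41: INC x by 5): z unchanged
  event 8 (t=42: SET y = -11): z unchanged
Final: z = -5

Answer: -5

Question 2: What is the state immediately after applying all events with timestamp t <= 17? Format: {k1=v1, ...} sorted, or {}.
Apply events with t <= 17 (4 events):
  after event 1 (t=6: SET z = 24): {z=24}
  after event 2 (t=8: DEC z by 14): {z=10}
  after event 3 (t=12: DEC z by 1): {z=9}
  after event 4 (t=13: DEC x by 5): {x=-5, z=9}

Answer: {x=-5, z=9}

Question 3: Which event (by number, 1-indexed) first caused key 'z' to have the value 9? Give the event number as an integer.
Answer: 3

Derivation:
Looking for first event where z becomes 9:
  event 1: z = 24
  event 2: z = 10
  event 3: z 10 -> 9  <-- first match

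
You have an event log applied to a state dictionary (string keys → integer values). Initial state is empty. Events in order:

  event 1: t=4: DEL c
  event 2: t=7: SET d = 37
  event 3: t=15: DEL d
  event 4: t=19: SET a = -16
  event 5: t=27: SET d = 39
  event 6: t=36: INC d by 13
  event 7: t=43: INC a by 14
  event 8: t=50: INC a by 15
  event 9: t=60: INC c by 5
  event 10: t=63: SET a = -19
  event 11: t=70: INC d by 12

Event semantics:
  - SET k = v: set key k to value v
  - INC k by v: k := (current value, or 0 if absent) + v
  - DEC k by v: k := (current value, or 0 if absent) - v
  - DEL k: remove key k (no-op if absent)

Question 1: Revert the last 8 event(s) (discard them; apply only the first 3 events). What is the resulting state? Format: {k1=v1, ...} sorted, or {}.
Answer: {}

Derivation:
Keep first 3 events (discard last 8):
  after event 1 (t=4: DEL c): {}
  after event 2 (t=7: SET d = 37): {d=37}
  after event 3 (t=15: DEL d): {}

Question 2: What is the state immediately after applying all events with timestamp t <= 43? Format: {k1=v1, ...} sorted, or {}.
Answer: {a=-2, d=52}

Derivation:
Apply events with t <= 43 (7 events):
  after event 1 (t=4: DEL c): {}
  after event 2 (t=7: SET d = 37): {d=37}
  after event 3 (t=15: DEL d): {}
  after event 4 (t=19: SET a = -16): {a=-16}
  after event 5 (t=27: SET d = 39): {a=-16, d=39}
  after event 6 (t=36: INC d by 13): {a=-16, d=52}
  after event 7 (t=43: INC a by 14): {a=-2, d=52}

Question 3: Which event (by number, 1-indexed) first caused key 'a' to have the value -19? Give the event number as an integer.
Answer: 10

Derivation:
Looking for first event where a becomes -19:
  event 4: a = -16
  event 5: a = -16
  event 6: a = -16
  event 7: a = -2
  event 8: a = 13
  event 9: a = 13
  event 10: a 13 -> -19  <-- first match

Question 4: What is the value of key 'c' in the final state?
Answer: 5

Derivation:
Track key 'c' through all 11 events:
  event 1 (t=4: DEL c): c (absent) -> (absent)
  event 2 (t=7: SET d = 37): c unchanged
  event 3 (t=15: DEL d): c unchanged
  event 4 (t=19: SET a = -16): c unchanged
  event 5 (t=27: SET d = 39): c unchanged
  event 6 (t=36: INC d by 13): c unchanged
  event 7 (t=43: INC a by 14): c unchanged
  event 8 (t=50: INC a by 15): c unchanged
  event 9 (t=60: INC c by 5): c (absent) -> 5
  event 10 (t=63: SET a = -19): c unchanged
  event 11 (t=70: INC d by 12): c unchanged
Final: c = 5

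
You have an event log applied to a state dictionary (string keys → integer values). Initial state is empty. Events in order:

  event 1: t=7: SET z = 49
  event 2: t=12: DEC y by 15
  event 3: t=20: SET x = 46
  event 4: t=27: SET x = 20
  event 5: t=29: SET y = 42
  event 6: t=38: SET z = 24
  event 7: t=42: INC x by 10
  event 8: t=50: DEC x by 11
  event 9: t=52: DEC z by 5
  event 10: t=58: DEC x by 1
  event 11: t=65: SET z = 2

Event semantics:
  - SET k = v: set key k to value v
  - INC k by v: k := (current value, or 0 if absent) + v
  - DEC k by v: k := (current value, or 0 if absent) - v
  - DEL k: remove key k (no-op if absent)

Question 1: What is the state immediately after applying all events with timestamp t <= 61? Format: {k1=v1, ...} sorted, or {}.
Apply events with t <= 61 (10 events):
  after event 1 (t=7: SET z = 49): {z=49}
  after event 2 (t=12: DEC y by 15): {y=-15, z=49}
  after event 3 (t=20: SET x = 46): {x=46, y=-15, z=49}
  after event 4 (t=27: SET x = 20): {x=20, y=-15, z=49}
  after event 5 (t=29: SET y = 42): {x=20, y=42, z=49}
  after event 6 (t=38: SET z = 24): {x=20, y=42, z=24}
  after event 7 (t=42: INC x by 10): {x=30, y=42, z=24}
  after event 8 (t=50: DEC x by 11): {x=19, y=42, z=24}
  after event 9 (t=52: DEC z by 5): {x=19, y=42, z=19}
  after event 10 (t=58: DEC x by 1): {x=18, y=42, z=19}

Answer: {x=18, y=42, z=19}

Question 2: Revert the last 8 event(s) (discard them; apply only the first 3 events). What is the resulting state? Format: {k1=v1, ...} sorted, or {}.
Answer: {x=46, y=-15, z=49}

Derivation:
Keep first 3 events (discard last 8):
  after event 1 (t=7: SET z = 49): {z=49}
  after event 2 (t=12: DEC y by 15): {y=-15, z=49}
  after event 3 (t=20: SET x = 46): {x=46, y=-15, z=49}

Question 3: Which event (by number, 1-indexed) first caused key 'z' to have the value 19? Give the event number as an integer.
Looking for first event where z becomes 19:
  event 1: z = 49
  event 2: z = 49
  event 3: z = 49
  event 4: z = 49
  event 5: z = 49
  event 6: z = 24
  event 7: z = 24
  event 8: z = 24
  event 9: z 24 -> 19  <-- first match

Answer: 9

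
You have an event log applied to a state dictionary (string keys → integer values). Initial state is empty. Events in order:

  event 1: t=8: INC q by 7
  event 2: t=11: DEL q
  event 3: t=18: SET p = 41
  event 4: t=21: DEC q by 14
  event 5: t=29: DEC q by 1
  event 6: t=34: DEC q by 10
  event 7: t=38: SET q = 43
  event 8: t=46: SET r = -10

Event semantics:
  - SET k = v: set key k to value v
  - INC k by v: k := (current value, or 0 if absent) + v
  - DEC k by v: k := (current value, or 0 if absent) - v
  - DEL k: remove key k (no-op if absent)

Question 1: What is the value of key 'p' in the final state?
Track key 'p' through all 8 events:
  event 1 (t=8: INC q by 7): p unchanged
  event 2 (t=11: DEL q): p unchanged
  event 3 (t=18: SET p = 41): p (absent) -> 41
  event 4 (t=21: DEC q by 14): p unchanged
  event 5 (t=29: DEC q by 1): p unchanged
  event 6 (t=34: DEC q by 10): p unchanged
  event 7 (t=38: SET q = 43): p unchanged
  event 8 (t=46: SET r = -10): p unchanged
Final: p = 41

Answer: 41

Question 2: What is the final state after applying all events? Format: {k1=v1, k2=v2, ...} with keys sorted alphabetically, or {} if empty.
  after event 1 (t=8: INC q by 7): {q=7}
  after event 2 (t=11: DEL q): {}
  after event 3 (t=18: SET p = 41): {p=41}
  after event 4 (t=21: DEC q by 14): {p=41, q=-14}
  after event 5 (t=29: DEC q by 1): {p=41, q=-15}
  after event 6 (t=34: DEC q by 10): {p=41, q=-25}
  after event 7 (t=38: SET q = 43): {p=41, q=43}
  after event 8 (t=46: SET r = -10): {p=41, q=43, r=-10}

Answer: {p=41, q=43, r=-10}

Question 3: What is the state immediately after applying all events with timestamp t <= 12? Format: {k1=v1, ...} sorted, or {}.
Answer: {}

Derivation:
Apply events with t <= 12 (2 events):
  after event 1 (t=8: INC q by 7): {q=7}
  after event 2 (t=11: DEL q): {}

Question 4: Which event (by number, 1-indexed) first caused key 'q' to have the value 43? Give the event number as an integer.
Looking for first event where q becomes 43:
  event 1: q = 7
  event 2: q = (absent)
  event 4: q = -14
  event 5: q = -15
  event 6: q = -25
  event 7: q -25 -> 43  <-- first match

Answer: 7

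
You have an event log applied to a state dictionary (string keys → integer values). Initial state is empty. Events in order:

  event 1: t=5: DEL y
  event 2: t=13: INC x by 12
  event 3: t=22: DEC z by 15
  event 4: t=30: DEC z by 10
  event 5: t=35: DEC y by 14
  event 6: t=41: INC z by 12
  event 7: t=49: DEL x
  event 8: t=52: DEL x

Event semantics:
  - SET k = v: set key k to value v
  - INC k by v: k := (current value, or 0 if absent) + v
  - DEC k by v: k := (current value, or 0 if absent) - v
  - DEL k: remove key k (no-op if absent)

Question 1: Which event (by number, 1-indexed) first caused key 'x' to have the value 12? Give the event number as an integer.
Answer: 2

Derivation:
Looking for first event where x becomes 12:
  event 2: x (absent) -> 12  <-- first match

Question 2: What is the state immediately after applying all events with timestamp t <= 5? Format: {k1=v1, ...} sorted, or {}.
Apply events with t <= 5 (1 events):
  after event 1 (t=5: DEL y): {}

Answer: {}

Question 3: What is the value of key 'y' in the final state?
Track key 'y' through all 8 events:
  event 1 (t=5: DEL y): y (absent) -> (absent)
  event 2 (t=13: INC x by 12): y unchanged
  event 3 (t=22: DEC z by 15): y unchanged
  event 4 (t=30: DEC z by 10): y unchanged
  event 5 (t=35: DEC y by 14): y (absent) -> -14
  event 6 (t=41: INC z by 12): y unchanged
  event 7 (t=49: DEL x): y unchanged
  event 8 (t=52: DEL x): y unchanged
Final: y = -14

Answer: -14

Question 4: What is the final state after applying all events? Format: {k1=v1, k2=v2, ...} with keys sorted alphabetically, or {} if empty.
  after event 1 (t=5: DEL y): {}
  after event 2 (t=13: INC x by 12): {x=12}
  after event 3 (t=22: DEC z by 15): {x=12, z=-15}
  after event 4 (t=30: DEC z by 10): {x=12, z=-25}
  after event 5 (t=35: DEC y by 14): {x=12, y=-14, z=-25}
  after event 6 (t=41: INC z by 12): {x=12, y=-14, z=-13}
  after event 7 (t=49: DEL x): {y=-14, z=-13}
  after event 8 (t=52: DEL x): {y=-14, z=-13}

Answer: {y=-14, z=-13}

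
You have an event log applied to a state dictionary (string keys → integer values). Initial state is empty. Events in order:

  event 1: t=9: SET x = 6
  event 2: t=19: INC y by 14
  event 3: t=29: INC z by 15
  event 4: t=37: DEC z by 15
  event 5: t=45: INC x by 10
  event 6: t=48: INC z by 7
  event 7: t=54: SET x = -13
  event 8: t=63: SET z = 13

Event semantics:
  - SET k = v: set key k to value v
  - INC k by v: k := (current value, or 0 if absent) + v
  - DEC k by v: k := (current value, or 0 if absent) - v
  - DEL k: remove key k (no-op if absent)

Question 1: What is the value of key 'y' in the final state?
Answer: 14

Derivation:
Track key 'y' through all 8 events:
  event 1 (t=9: SET x = 6): y unchanged
  event 2 (t=19: INC y by 14): y (absent) -> 14
  event 3 (t=29: INC z by 15): y unchanged
  event 4 (t=37: DEC z by 15): y unchanged
  event 5 (t=45: INC x by 10): y unchanged
  event 6 (t=48: INC z by 7): y unchanged
  event 7 (t=54: SET x = -13): y unchanged
  event 8 (t=63: SET z = 13): y unchanged
Final: y = 14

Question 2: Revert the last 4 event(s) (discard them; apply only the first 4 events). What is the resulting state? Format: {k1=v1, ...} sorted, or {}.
Keep first 4 events (discard last 4):
  after event 1 (t=9: SET x = 6): {x=6}
  after event 2 (t=19: INC y by 14): {x=6, y=14}
  after event 3 (t=29: INC z by 15): {x=6, y=14, z=15}
  after event 4 (t=37: DEC z by 15): {x=6, y=14, z=0}

Answer: {x=6, y=14, z=0}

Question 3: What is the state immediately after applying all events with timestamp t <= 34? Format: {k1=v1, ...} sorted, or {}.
Answer: {x=6, y=14, z=15}

Derivation:
Apply events with t <= 34 (3 events):
  after event 1 (t=9: SET x = 6): {x=6}
  after event 2 (t=19: INC y by 14): {x=6, y=14}
  after event 3 (t=29: INC z by 15): {x=6, y=14, z=15}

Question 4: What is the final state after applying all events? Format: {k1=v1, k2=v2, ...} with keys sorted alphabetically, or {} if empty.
  after event 1 (t=9: SET x = 6): {x=6}
  after event 2 (t=19: INC y by 14): {x=6, y=14}
  after event 3 (t=29: INC z by 15): {x=6, y=14, z=15}
  after event 4 (t=37: DEC z by 15): {x=6, y=14, z=0}
  after event 5 (t=45: INC x by 10): {x=16, y=14, z=0}
  after event 6 (t=48: INC z by 7): {x=16, y=14, z=7}
  after event 7 (t=54: SET x = -13): {x=-13, y=14, z=7}
  after event 8 (t=63: SET z = 13): {x=-13, y=14, z=13}

Answer: {x=-13, y=14, z=13}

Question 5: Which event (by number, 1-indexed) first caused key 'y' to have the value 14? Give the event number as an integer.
Looking for first event where y becomes 14:
  event 2: y (absent) -> 14  <-- first match

Answer: 2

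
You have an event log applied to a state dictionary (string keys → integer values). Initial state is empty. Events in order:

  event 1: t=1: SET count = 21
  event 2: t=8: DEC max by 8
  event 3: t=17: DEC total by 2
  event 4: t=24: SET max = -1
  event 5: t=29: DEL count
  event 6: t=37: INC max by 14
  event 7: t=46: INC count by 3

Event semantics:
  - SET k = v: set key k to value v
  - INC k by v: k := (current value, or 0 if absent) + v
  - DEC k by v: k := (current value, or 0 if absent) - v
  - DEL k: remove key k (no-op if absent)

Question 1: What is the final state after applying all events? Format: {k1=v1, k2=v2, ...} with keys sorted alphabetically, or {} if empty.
  after event 1 (t=1: SET count = 21): {count=21}
  after event 2 (t=8: DEC max by 8): {count=21, max=-8}
  after event 3 (t=17: DEC total by 2): {count=21, max=-8, total=-2}
  after event 4 (t=24: SET max = -1): {count=21, max=-1, total=-2}
  after event 5 (t=29: DEL count): {max=-1, total=-2}
  after event 6 (t=37: INC max by 14): {max=13, total=-2}
  after event 7 (t=46: INC count by 3): {count=3, max=13, total=-2}

Answer: {count=3, max=13, total=-2}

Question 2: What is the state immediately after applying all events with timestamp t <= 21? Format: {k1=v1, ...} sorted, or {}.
Apply events with t <= 21 (3 events):
  after event 1 (t=1: SET count = 21): {count=21}
  after event 2 (t=8: DEC max by 8): {count=21, max=-8}
  after event 3 (t=17: DEC total by 2): {count=21, max=-8, total=-2}

Answer: {count=21, max=-8, total=-2}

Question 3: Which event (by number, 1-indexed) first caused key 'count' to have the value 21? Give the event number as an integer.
Looking for first event where count becomes 21:
  event 1: count (absent) -> 21  <-- first match

Answer: 1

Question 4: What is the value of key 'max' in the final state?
Answer: 13

Derivation:
Track key 'max' through all 7 events:
  event 1 (t=1: SET count = 21): max unchanged
  event 2 (t=8: DEC max by 8): max (absent) -> -8
  event 3 (t=17: DEC total by 2): max unchanged
  event 4 (t=24: SET max = -1): max -8 -> -1
  event 5 (t=29: DEL count): max unchanged
  event 6 (t=37: INC max by 14): max -1 -> 13
  event 7 (t=46: INC count by 3): max unchanged
Final: max = 13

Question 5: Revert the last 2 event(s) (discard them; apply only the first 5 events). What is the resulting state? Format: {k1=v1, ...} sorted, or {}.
Answer: {max=-1, total=-2}

Derivation:
Keep first 5 events (discard last 2):
  after event 1 (t=1: SET count = 21): {count=21}
  after event 2 (t=8: DEC max by 8): {count=21, max=-8}
  after event 3 (t=17: DEC total by 2): {count=21, max=-8, total=-2}
  after event 4 (t=24: SET max = -1): {count=21, max=-1, total=-2}
  after event 5 (t=29: DEL count): {max=-1, total=-2}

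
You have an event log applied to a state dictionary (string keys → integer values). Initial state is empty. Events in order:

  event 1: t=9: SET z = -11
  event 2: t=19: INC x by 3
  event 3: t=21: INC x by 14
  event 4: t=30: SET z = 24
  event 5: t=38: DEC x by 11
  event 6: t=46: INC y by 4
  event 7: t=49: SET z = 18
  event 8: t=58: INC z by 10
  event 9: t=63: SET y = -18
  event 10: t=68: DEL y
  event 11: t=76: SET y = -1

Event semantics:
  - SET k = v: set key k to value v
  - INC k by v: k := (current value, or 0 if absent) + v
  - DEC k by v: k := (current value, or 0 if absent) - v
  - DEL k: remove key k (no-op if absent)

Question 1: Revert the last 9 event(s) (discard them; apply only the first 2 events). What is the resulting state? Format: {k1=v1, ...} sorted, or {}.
Keep first 2 events (discard last 9):
  after event 1 (t=9: SET z = -11): {z=-11}
  after event 2 (t=19: INC x by 3): {x=3, z=-11}

Answer: {x=3, z=-11}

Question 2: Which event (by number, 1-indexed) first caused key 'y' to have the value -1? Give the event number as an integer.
Looking for first event where y becomes -1:
  event 6: y = 4
  event 7: y = 4
  event 8: y = 4
  event 9: y = -18
  event 10: y = (absent)
  event 11: y (absent) -> -1  <-- first match

Answer: 11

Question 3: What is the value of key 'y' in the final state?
Answer: -1

Derivation:
Track key 'y' through all 11 events:
  event 1 (t=9: SET z = -11): y unchanged
  event 2 (t=19: INC x by 3): y unchanged
  event 3 (t=21: INC x by 14): y unchanged
  event 4 (t=30: SET z = 24): y unchanged
  event 5 (t=38: DEC x by 11): y unchanged
  event 6 (t=46: INC y by 4): y (absent) -> 4
  event 7 (t=49: SET z = 18): y unchanged
  event 8 (t=58: INC z by 10): y unchanged
  event 9 (t=63: SET y = -18): y 4 -> -18
  event 10 (t=68: DEL y): y -18 -> (absent)
  event 11 (t=76: SET y = -1): y (absent) -> -1
Final: y = -1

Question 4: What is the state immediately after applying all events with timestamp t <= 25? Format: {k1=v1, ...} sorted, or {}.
Answer: {x=17, z=-11}

Derivation:
Apply events with t <= 25 (3 events):
  after event 1 (t=9: SET z = -11): {z=-11}
  after event 2 (t=19: INC x by 3): {x=3, z=-11}
  after event 3 (t=21: INC x by 14): {x=17, z=-11}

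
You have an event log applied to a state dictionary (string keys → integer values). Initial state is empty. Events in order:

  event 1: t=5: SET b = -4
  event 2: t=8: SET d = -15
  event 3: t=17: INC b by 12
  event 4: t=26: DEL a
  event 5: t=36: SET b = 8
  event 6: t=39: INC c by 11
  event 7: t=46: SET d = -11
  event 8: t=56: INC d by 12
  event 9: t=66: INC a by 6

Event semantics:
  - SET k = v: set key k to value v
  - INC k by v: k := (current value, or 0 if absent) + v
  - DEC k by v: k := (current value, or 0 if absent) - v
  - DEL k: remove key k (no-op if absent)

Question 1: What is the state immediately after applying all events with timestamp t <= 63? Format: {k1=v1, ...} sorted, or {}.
Answer: {b=8, c=11, d=1}

Derivation:
Apply events with t <= 63 (8 events):
  after event 1 (t=5: SET b = -4): {b=-4}
  after event 2 (t=8: SET d = -15): {b=-4, d=-15}
  after event 3 (t=17: INC b by 12): {b=8, d=-15}
  after event 4 (t=26: DEL a): {b=8, d=-15}
  after event 5 (t=36: SET b = 8): {b=8, d=-15}
  after event 6 (t=39: INC c by 11): {b=8, c=11, d=-15}
  after event 7 (t=46: SET d = -11): {b=8, c=11, d=-11}
  after event 8 (t=56: INC d by 12): {b=8, c=11, d=1}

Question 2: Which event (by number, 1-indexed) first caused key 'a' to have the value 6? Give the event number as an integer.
Answer: 9

Derivation:
Looking for first event where a becomes 6:
  event 9: a (absent) -> 6  <-- first match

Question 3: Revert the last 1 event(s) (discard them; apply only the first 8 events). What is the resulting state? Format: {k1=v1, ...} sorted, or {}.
Keep first 8 events (discard last 1):
  after event 1 (t=5: SET b = -4): {b=-4}
  after event 2 (t=8: SET d = -15): {b=-4, d=-15}
  after event 3 (t=17: INC b by 12): {b=8, d=-15}
  after event 4 (t=26: DEL a): {b=8, d=-15}
  after event 5 (t=36: SET b = 8): {b=8, d=-15}
  after event 6 (t=39: INC c by 11): {b=8, c=11, d=-15}
  after event 7 (t=46: SET d = -11): {b=8, c=11, d=-11}
  after event 8 (t=56: INC d by 12): {b=8, c=11, d=1}

Answer: {b=8, c=11, d=1}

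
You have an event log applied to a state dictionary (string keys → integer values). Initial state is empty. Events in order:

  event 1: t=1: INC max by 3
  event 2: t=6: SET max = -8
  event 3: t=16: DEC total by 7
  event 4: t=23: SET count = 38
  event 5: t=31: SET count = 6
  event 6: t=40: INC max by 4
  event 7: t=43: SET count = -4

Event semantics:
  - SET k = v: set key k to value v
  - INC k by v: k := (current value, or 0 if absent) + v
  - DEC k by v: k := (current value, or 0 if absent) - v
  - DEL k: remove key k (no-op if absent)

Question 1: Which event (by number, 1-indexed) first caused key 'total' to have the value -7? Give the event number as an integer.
Looking for first event where total becomes -7:
  event 3: total (absent) -> -7  <-- first match

Answer: 3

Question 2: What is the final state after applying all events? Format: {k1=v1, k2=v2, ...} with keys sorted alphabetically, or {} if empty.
  after event 1 (t=1: INC max by 3): {max=3}
  after event 2 (t=6: SET max = -8): {max=-8}
  after event 3 (t=16: DEC total by 7): {max=-8, total=-7}
  after event 4 (t=23: SET count = 38): {count=38, max=-8, total=-7}
  after event 5 (t=31: SET count = 6): {count=6, max=-8, total=-7}
  after event 6 (t=40: INC max by 4): {count=6, max=-4, total=-7}
  after event 7 (t=43: SET count = -4): {count=-4, max=-4, total=-7}

Answer: {count=-4, max=-4, total=-7}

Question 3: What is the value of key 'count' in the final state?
Answer: -4

Derivation:
Track key 'count' through all 7 events:
  event 1 (t=1: INC max by 3): count unchanged
  event 2 (t=6: SET max = -8): count unchanged
  event 3 (t=16: DEC total by 7): count unchanged
  event 4 (t=23: SET count = 38): count (absent) -> 38
  event 5 (t=31: SET count = 6): count 38 -> 6
  event 6 (t=40: INC max by 4): count unchanged
  event 7 (t=43: SET count = -4): count 6 -> -4
Final: count = -4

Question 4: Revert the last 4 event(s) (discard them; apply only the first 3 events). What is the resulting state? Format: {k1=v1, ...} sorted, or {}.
Answer: {max=-8, total=-7}

Derivation:
Keep first 3 events (discard last 4):
  after event 1 (t=1: INC max by 3): {max=3}
  after event 2 (t=6: SET max = -8): {max=-8}
  after event 3 (t=16: DEC total by 7): {max=-8, total=-7}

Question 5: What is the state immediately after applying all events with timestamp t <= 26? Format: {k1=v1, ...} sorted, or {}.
Answer: {count=38, max=-8, total=-7}

Derivation:
Apply events with t <= 26 (4 events):
  after event 1 (t=1: INC max by 3): {max=3}
  after event 2 (t=6: SET max = -8): {max=-8}
  after event 3 (t=16: DEC total by 7): {max=-8, total=-7}
  after event 4 (t=23: SET count = 38): {count=38, max=-8, total=-7}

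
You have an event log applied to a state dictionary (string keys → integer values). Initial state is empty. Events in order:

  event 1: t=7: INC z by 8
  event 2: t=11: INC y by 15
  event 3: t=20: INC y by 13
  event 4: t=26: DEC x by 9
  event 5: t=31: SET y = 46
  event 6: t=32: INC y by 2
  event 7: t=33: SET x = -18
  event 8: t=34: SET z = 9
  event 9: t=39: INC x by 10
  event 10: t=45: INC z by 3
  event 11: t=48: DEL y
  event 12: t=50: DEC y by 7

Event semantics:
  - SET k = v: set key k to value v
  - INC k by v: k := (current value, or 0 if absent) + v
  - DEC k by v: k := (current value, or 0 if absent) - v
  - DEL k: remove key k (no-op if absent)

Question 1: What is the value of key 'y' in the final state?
Track key 'y' through all 12 events:
  event 1 (t=7: INC z by 8): y unchanged
  event 2 (t=11: INC y by 15): y (absent) -> 15
  event 3 (t=20: INC y by 13): y 15 -> 28
  event 4 (t=26: DEC x by 9): y unchanged
  event 5 (t=31: SET y = 46): y 28 -> 46
  event 6 (t=32: INC y by 2): y 46 -> 48
  event 7 (t=33: SET x = -18): y unchanged
  event 8 (t=34: SET z = 9): y unchanged
  event 9 (t=39: INC x by 10): y unchanged
  event 10 (t=45: INC z by 3): y unchanged
  event 11 (t=48: DEL y): y 48 -> (absent)
  event 12 (t=50: DEC y by 7): y (absent) -> -7
Final: y = -7

Answer: -7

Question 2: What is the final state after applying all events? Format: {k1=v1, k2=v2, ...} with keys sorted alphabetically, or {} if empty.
Answer: {x=-8, y=-7, z=12}

Derivation:
  after event 1 (t=7: INC z by 8): {z=8}
  after event 2 (t=11: INC y by 15): {y=15, z=8}
  after event 3 (t=20: INC y by 13): {y=28, z=8}
  after event 4 (t=26: DEC x by 9): {x=-9, y=28, z=8}
  after event 5 (t=31: SET y = 46): {x=-9, y=46, z=8}
  after event 6 (t=32: INC y by 2): {x=-9, y=48, z=8}
  after event 7 (t=33: SET x = -18): {x=-18, y=48, z=8}
  after event 8 (t=34: SET z = 9): {x=-18, y=48, z=9}
  after event 9 (t=39: INC x by 10): {x=-8, y=48, z=9}
  after event 10 (t=45: INC z by 3): {x=-8, y=48, z=12}
  after event 11 (t=48: DEL y): {x=-8, z=12}
  after event 12 (t=50: DEC y by 7): {x=-8, y=-7, z=12}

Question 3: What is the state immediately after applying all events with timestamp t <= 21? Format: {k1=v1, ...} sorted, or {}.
Apply events with t <= 21 (3 events):
  after event 1 (t=7: INC z by 8): {z=8}
  after event 2 (t=11: INC y by 15): {y=15, z=8}
  after event 3 (t=20: INC y by 13): {y=28, z=8}

Answer: {y=28, z=8}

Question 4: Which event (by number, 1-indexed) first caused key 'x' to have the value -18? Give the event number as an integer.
Answer: 7

Derivation:
Looking for first event where x becomes -18:
  event 4: x = -9
  event 5: x = -9
  event 6: x = -9
  event 7: x -9 -> -18  <-- first match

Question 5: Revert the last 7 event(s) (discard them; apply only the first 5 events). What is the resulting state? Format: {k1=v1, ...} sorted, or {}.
Answer: {x=-9, y=46, z=8}

Derivation:
Keep first 5 events (discard last 7):
  after event 1 (t=7: INC z by 8): {z=8}
  after event 2 (t=11: INC y by 15): {y=15, z=8}
  after event 3 (t=20: INC y by 13): {y=28, z=8}
  after event 4 (t=26: DEC x by 9): {x=-9, y=28, z=8}
  after event 5 (t=31: SET y = 46): {x=-9, y=46, z=8}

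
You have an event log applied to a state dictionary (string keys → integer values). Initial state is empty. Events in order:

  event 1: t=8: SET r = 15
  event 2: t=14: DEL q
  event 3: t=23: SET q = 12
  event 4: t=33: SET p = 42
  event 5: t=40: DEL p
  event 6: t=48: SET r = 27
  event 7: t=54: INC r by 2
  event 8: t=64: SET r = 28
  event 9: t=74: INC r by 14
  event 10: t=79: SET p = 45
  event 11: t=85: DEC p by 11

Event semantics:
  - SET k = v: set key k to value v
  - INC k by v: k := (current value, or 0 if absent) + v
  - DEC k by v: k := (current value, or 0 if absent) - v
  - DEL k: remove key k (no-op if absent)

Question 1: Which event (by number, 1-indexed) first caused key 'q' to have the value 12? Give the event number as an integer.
Answer: 3

Derivation:
Looking for first event where q becomes 12:
  event 3: q (absent) -> 12  <-- first match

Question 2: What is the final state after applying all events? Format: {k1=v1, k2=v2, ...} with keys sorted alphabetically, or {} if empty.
Answer: {p=34, q=12, r=42}

Derivation:
  after event 1 (t=8: SET r = 15): {r=15}
  after event 2 (t=14: DEL q): {r=15}
  after event 3 (t=23: SET q = 12): {q=12, r=15}
  after event 4 (t=33: SET p = 42): {p=42, q=12, r=15}
  after event 5 (t=40: DEL p): {q=12, r=15}
  after event 6 (t=48: SET r = 27): {q=12, r=27}
  after event 7 (t=54: INC r by 2): {q=12, r=29}
  after event 8 (t=64: SET r = 28): {q=12, r=28}
  after event 9 (t=74: INC r by 14): {q=12, r=42}
  after event 10 (t=79: SET p = 45): {p=45, q=12, r=42}
  after event 11 (t=85: DEC p by 11): {p=34, q=12, r=42}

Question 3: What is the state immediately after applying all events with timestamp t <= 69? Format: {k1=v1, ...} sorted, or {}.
Apply events with t <= 69 (8 events):
  after event 1 (t=8: SET r = 15): {r=15}
  after event 2 (t=14: DEL q): {r=15}
  after event 3 (t=23: SET q = 12): {q=12, r=15}
  after event 4 (t=33: SET p = 42): {p=42, q=12, r=15}
  after event 5 (t=40: DEL p): {q=12, r=15}
  after event 6 (t=48: SET r = 27): {q=12, r=27}
  after event 7 (t=54: INC r by 2): {q=12, r=29}
  after event 8 (t=64: SET r = 28): {q=12, r=28}

Answer: {q=12, r=28}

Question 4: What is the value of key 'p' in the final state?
Track key 'p' through all 11 events:
  event 1 (t=8: SET r = 15): p unchanged
  event 2 (t=14: DEL q): p unchanged
  event 3 (t=23: SET q = 12): p unchanged
  event 4 (t=33: SET p = 42): p (absent) -> 42
  event 5 (t=40: DEL p): p 42 -> (absent)
  event 6 (t=48: SET r = 27): p unchanged
  event 7 (t=54: INC r by 2): p unchanged
  event 8 (t=64: SET r = 28): p unchanged
  event 9 (t=74: INC r by 14): p unchanged
  event 10 (t=79: SET p = 45): p (absent) -> 45
  event 11 (t=85: DEC p by 11): p 45 -> 34
Final: p = 34

Answer: 34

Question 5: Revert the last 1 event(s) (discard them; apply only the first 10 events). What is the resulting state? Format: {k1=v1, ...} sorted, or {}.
Keep first 10 events (discard last 1):
  after event 1 (t=8: SET r = 15): {r=15}
  after event 2 (t=14: DEL q): {r=15}
  after event 3 (t=23: SET q = 12): {q=12, r=15}
  after event 4 (t=33: SET p = 42): {p=42, q=12, r=15}
  after event 5 (t=40: DEL p): {q=12, r=15}
  after event 6 (t=48: SET r = 27): {q=12, r=27}
  after event 7 (t=54: INC r by 2): {q=12, r=29}
  after event 8 (t=64: SET r = 28): {q=12, r=28}
  after event 9 (t=74: INC r by 14): {q=12, r=42}
  after event 10 (t=79: SET p = 45): {p=45, q=12, r=42}

Answer: {p=45, q=12, r=42}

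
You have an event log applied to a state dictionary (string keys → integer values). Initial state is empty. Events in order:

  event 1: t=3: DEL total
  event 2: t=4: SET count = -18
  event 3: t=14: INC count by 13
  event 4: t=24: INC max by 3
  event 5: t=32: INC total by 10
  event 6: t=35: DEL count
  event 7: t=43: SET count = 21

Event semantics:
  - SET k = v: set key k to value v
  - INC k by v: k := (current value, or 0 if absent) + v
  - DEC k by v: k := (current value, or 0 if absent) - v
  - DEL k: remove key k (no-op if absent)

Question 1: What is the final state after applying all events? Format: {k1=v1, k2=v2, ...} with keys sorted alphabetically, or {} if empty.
  after event 1 (t=3: DEL total): {}
  after event 2 (t=4: SET count = -18): {count=-18}
  after event 3 (t=14: INC count by 13): {count=-5}
  after event 4 (t=24: INC max by 3): {count=-5, max=3}
  after event 5 (t=32: INC total by 10): {count=-5, max=3, total=10}
  after event 6 (t=35: DEL count): {max=3, total=10}
  after event 7 (t=43: SET count = 21): {count=21, max=3, total=10}

Answer: {count=21, max=3, total=10}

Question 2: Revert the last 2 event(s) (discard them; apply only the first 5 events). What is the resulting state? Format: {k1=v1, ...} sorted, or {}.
Answer: {count=-5, max=3, total=10}

Derivation:
Keep first 5 events (discard last 2):
  after event 1 (t=3: DEL total): {}
  after event 2 (t=4: SET count = -18): {count=-18}
  after event 3 (t=14: INC count by 13): {count=-5}
  after event 4 (t=24: INC max by 3): {count=-5, max=3}
  after event 5 (t=32: INC total by 10): {count=-5, max=3, total=10}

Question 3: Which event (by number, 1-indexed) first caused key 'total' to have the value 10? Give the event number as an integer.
Answer: 5

Derivation:
Looking for first event where total becomes 10:
  event 5: total (absent) -> 10  <-- first match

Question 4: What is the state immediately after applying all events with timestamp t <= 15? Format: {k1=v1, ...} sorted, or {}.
Apply events with t <= 15 (3 events):
  after event 1 (t=3: DEL total): {}
  after event 2 (t=4: SET count = -18): {count=-18}
  after event 3 (t=14: INC count by 13): {count=-5}

Answer: {count=-5}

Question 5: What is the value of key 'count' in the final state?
Track key 'count' through all 7 events:
  event 1 (t=3: DEL total): count unchanged
  event 2 (t=4: SET count = -18): count (absent) -> -18
  event 3 (t=14: INC count by 13): count -18 -> -5
  event 4 (t=24: INC max by 3): count unchanged
  event 5 (t=32: INC total by 10): count unchanged
  event 6 (t=35: DEL count): count -5 -> (absent)
  event 7 (t=43: SET count = 21): count (absent) -> 21
Final: count = 21

Answer: 21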